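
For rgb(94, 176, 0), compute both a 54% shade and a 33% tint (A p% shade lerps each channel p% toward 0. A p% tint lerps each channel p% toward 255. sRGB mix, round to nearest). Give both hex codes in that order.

#2B5100, #93CA54

54% shade:
  R: 94 + 0.54×(0−94) = 94 − 50.76 = 43.24 → 43
  G: 176 − 95.04 = 80.96 → 81
  B: 0 + 0.54×(0−0) = 0 + 0 = 0 → 0
  → #2B5100
33% tint:
  R: 94 + 53.13 = 147.13 → 147
  G: 176 + 0.33×(255−176) = 176 + 26.07 = 202.07 → 202
  B: 0 + 0.33×(255−0) = 0 + 84.15 = 84.15 → 84
  → #93CA54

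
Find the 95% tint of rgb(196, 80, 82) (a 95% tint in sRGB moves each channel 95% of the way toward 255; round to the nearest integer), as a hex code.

#fcf6f6

A 95% tint moves each channel 95% toward 255:
  R: 196 + 0.95×(255−196) = 196 + 56.05 = 252.05 → 252
  G: 80 + 0.95×(255−80) = 80 + 166.25 = 246.25 → 246
  B: 82 + 0.95×(255−82) = 82 + 164.35 = 246.35 → 246
rgb(252, 246, 246) = #fcf6f6.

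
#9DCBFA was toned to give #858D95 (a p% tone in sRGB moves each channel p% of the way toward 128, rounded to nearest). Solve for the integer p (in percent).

83%

#9DCBFA is rgb(157, 203, 250); #858D95 is rgb(133, 141, 149).
On the B channel (widest range): 149 ≈ 250 + (p/100)(128 − 250), so p ≈ 100×(149 − 250)/(128 − 250) = -10100/-122 = 82.79.
p = 83 reproduces all three channels after rounding.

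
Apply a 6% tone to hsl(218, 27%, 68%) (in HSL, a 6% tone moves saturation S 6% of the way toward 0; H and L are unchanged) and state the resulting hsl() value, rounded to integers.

hsl(218, 25%, 68%)

S moves 6% from 27 toward 0: 27 − 1.62 = 25.38 → 25.
H and L are unchanged.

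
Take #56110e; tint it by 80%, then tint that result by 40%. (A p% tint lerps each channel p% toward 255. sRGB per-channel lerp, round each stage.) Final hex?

#ebe2e2

#56110e is rgb(86, 17, 14).
Per channel, c → c + 0.8(255 − c):
  R: 86 + 135.2 = 221.2 → 221
  G: 17 + 0.8×(255−17) = 17 + 190.4 = 207.4 → 207
  B: 14 + 192.8 = 206.8 → 207
After the tint: rgb(221, 207, 207) = #ddcfcf.
A 40% tint moves each channel 40% toward 255:
  R: 221 + 13.6 = 234.6 → 235
  G: 207 + 19.2 = 226.2 → 226
  B: 207 + 0.4×(255−207) = 207 + 19.2 = 226.2 → 226
rgb(235, 226, 226) = #ebe2e2.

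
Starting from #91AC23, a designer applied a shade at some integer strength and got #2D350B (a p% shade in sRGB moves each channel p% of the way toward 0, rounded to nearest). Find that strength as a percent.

#91AC23 is rgb(145, 172, 35); #2D350B is rgb(45, 53, 11).
On the G channel (widest range): 53 ≈ 172 + (p/100)(0 − 172), so p ≈ 100×(53 − 172)/(0 − 172) = -11900/-172 = 69.19.
p = 69 reproduces all three channels after rounding.

69%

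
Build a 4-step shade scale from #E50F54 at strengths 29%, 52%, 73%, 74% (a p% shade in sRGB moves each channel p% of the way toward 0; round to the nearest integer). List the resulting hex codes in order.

#E50F54 is rgb(229, 15, 84).
29%: (229 − 66.41 = 162.59→163, 15 − 4.35 = 10.65→11, 84 − 24.36 = 59.64→60) → #A30B3C
52%: (229 − 119.08 = 109.92→110, 15 − 7.8 = 7.2→7, 84 − 43.68 = 40.32→40) → #6E0728
73%: (229 − 167.17 = 61.83→62, 15 − 10.95 = 4.05→4, 84 − 61.32 = 22.68→23) → #3E0417
74%: (229 − 169.46 = 59.54→60, 15 − 11.1 = 3.9→4, 84 − 62.16 = 21.84→22) → #3C0416

#A30B3C, #6E0728, #3E0417, #3C0416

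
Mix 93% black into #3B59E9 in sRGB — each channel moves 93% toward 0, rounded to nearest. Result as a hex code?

#3B59E9 is rgb(59, 89, 233).
A 93% shade moves each channel 93% toward 0:
  R: 59 + 0.93×(0−59) = 59 − 54.87 = 4.13 → 4
  G: 89 − 82.77 = 6.23 → 6
  B: 233 + 0.93×(0−233) = 233 − 216.69 = 16.31 → 16
rgb(4, 6, 16) = #040610.

#040610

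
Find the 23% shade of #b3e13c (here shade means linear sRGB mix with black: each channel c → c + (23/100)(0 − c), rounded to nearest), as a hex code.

#b3e13c is rgb(179, 225, 60).
A 23% shade moves each channel 23% toward 0:
  R: 179 + 0.23×(0−179) = 179 − 41.17 = 137.83 → 138
  G: 225 + 0.23×(0−225) = 225 − 51.75 = 173.25 → 173
  B: 60 + 0.23×(0−60) = 60 − 13.8 = 46.2 → 46
rgb(138, 173, 46) = #8aad2e.

#8aad2e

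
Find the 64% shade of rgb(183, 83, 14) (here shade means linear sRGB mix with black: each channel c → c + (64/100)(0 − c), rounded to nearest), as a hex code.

Lerp each channel 64% toward 0:
  R: 183 − 117.12 = 65.88 → 66
  G: 83 + 0.64×(0−83) = 83 − 53.12 = 29.88 → 30
  B: 14 + 0.64×(0−14) = 14 − 8.96 = 5.04 → 5
rgb(66, 30, 5) = #421E05.

#421E05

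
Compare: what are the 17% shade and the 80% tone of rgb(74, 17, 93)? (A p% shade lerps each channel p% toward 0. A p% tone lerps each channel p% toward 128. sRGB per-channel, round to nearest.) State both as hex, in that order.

17% shade:
  R: 74 + 0.17×(0−74) = 74 − 12.58 = 61.42 → 61
  G: 17 − 2.89 = 14.11 → 14
  B: 93 − 15.81 = 77.19 → 77
  → #3d0e4d
80% tone:
  R: 74 + 0.8×(128−74) = 74 + 43.2 = 117.2 → 117
  G: 17 + 0.8×(128−17) = 17 + 88.8 = 105.8 → 106
  B: 93 + 28 = 121 → 121
  → #756a79

#3d0e4d, #756a79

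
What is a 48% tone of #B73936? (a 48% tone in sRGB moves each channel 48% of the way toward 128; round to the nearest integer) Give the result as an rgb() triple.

#B73936 is rgb(183, 57, 54).
A 48% tone moves each channel 48% toward 128:
  R: 183 + 0.48×(128−183) = 183 − 26.4 = 156.6 → 157
  G: 57 + 34.08 = 91.08 → 91
  B: 54 + 35.52 = 89.52 → 90

rgb(157, 91, 90)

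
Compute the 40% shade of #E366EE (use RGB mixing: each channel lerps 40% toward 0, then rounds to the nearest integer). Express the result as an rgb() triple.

rgb(136, 61, 143)

#E366EE is rgb(227, 102, 238).
A 40% shade moves each channel 40% toward 0:
  R: 227 − 90.8 = 136.2 → 136
  G: 102 + 0.4×(0−102) = 102 − 40.8 = 61.2 → 61
  B: 238 + 0.4×(0−238) = 238 − 95.2 = 142.8 → 143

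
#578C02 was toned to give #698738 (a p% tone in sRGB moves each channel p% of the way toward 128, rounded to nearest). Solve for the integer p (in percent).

#578C02 is rgb(87, 140, 2); #698738 is rgb(105, 135, 56).
On the B channel (widest range): 56 ≈ 2 + (p/100)(128 − 2), so p ≈ 100×(56 − 2)/(128 − 2) = 5400/126 = 42.86.
p = 43 reproduces all three channels after rounding.

43%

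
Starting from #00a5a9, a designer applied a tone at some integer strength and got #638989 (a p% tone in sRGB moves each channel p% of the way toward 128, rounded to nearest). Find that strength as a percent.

#00a5a9 is rgb(0, 165, 169); #638989 is rgb(99, 137, 137).
On the R channel (widest range): 99 ≈ 0 + (p/100)(128 − 0), so p ≈ 100×(99 − 0)/(128 − 0) = 9900/128 = 77.34.
p = 77 reproduces all three channels after rounding.

77%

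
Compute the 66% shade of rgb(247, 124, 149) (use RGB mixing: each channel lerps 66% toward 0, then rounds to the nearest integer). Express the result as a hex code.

A 66% shade moves each channel 66% toward 0:
  R: 247 + 0.66×(0−247) = 247 − 163.02 = 83.98 → 84
  G: 124 − 81.84 = 42.16 → 42
  B: 149 + 0.66×(0−149) = 149 − 98.34 = 50.66 → 51
rgb(84, 42, 51) = #542A33.

#542A33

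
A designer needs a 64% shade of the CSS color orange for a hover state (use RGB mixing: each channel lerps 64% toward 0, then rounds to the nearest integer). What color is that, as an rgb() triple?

rgb(92, 59, 0)

CSS orange is rgb(255, 165, 0).
A 64% shade moves each channel 64% toward 0:
  R: 255 + 0.64×(0−255) = 255 − 163.2 = 91.8 → 92
  G: 165 − 105.6 = 59.4 → 59
  B: 0 + 0 = 0 → 0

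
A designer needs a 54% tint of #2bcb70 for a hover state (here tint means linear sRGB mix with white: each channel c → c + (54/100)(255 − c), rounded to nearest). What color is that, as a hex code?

#9de7bd

#2bcb70 is rgb(43, 203, 112).
Per channel, c → c + 0.54(255 − c):
  R: 43 + 114.48 = 157.48 → 157
  G: 203 + 0.54×(255−203) = 203 + 28.08 = 231.08 → 231
  B: 112 + 0.54×(255−112) = 112 + 77.22 = 189.22 → 189
rgb(157, 231, 189) = #9de7bd.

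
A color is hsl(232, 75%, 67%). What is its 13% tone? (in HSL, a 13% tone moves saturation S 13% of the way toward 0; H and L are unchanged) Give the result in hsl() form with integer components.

S moves 13% from 75 toward 0: 75 − 9.75 = 65.25 → 65.
H and L are unchanged.

hsl(232, 65%, 67%)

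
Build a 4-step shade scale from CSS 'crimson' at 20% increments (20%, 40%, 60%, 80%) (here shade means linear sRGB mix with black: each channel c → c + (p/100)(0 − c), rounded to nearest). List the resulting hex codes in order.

CSS crimson is rgb(220, 20, 60).
20%: (220 − 44 = 176→176, 20 − 4 = 16→16, 60 − 12 = 48→48) → #B01030
40%: (220 − 88 = 132→132, 20 − 8 = 12→12, 60 − 24 = 36→36) → #840C24
60%: (220 − 132 = 88→88, 20 − 12 = 8→8, 60 − 36 = 24→24) → #580818
80%: (220 − 176 = 44→44, 20 − 16 = 4→4, 60 − 48 = 12→12) → #2C040C

#B01030, #840C24, #580818, #2C040C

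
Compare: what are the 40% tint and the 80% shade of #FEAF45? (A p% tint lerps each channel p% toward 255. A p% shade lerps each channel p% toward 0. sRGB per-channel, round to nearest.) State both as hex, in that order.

#FEAF45 is rgb(254, 175, 69).
40% tint:
  R: 254 + 0.4×(255−254) = 254 + 0.4 = 254.4 → 254
  G: 175 + 0.4×(255−175) = 175 + 32 = 207 → 207
  B: 69 + 0.4×(255−69) = 69 + 74.4 = 143.4 → 143
  → #FECF8F
80% shade:
  R: 254 − 203.2 = 50.8 → 51
  G: 175 − 140 = 35 → 35
  B: 69 + 0.8×(0−69) = 69 − 55.2 = 13.8 → 14
  → #33230E

#FECF8F, #33230E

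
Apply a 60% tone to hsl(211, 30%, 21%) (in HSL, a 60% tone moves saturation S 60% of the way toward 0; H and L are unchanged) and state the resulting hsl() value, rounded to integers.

hsl(211, 12%, 21%)

S moves 60% from 30 toward 0: 30 − 18 = 12 → 12.
H and L are unchanged.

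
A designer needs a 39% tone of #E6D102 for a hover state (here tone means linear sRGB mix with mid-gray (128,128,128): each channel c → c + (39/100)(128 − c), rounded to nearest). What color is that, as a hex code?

#BEB133

#E6D102 is rgb(230, 209, 2).
Lerp each channel 39% toward 128:
  R: 230 + 0.39×(128−230) = 230 − 39.78 = 190.22 → 190
  G: 209 + 0.39×(128−209) = 209 − 31.59 = 177.41 → 177
  B: 2 + 0.39×(128−2) = 2 + 49.14 = 51.14 → 51
rgb(190, 177, 51) = #BEB133.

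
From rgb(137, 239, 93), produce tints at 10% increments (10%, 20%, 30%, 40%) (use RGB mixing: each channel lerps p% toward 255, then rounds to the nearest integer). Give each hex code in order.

10%: (137 + 11.8 = 148.8→149, 239 + 1.6 = 240.6→241, 93 + 16.2 = 109.2→109) → #95F16D
20%: (137 + 23.6 = 160.6→161, 239 + 3.2 = 242.2→242, 93 + 32.4 = 125.4→125) → #A1F27D
30%: (137 + 35.4 = 172.4→172, 239 + 4.8 = 243.8→244, 93 + 48.6 = 141.6→142) → #ACF48E
40%: (137 + 47.2 = 184.2→184, 239 + 6.4 = 245.4→245, 93 + 64.8 = 157.8→158) → #B8F59E

#95F16D, #A1F27D, #ACF48E, #B8F59E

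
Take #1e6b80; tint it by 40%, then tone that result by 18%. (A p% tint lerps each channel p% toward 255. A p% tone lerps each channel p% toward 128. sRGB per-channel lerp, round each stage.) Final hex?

#799faa

#1e6b80 is rgb(30, 107, 128).
A 40% tint moves each channel 40% toward 255:
  R: 30 + 0.4×(255−30) = 30 + 90 = 120 → 120
  G: 107 + 0.4×(255−107) = 107 + 59.2 = 166.2 → 166
  B: 128 + 0.4×(255−128) = 128 + 50.8 = 178.8 → 179
After the tint: rgb(120, 166, 179) = #78a6b3.
An 18% tone moves each channel 18% toward 128:
  R: 120 + 0.18×(128−120) = 120 + 1.44 = 121.44 → 121
  G: 166 + 0.18×(128−166) = 166 − 6.84 = 159.16 → 159
  B: 179 − 9.18 = 169.82 → 170
rgb(121, 159, 170) = #799faa.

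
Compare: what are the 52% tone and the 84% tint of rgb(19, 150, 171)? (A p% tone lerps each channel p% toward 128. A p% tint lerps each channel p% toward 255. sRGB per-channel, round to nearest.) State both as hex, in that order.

#4C8B95, #D9EEF2

52% tone:
  R: 19 + 0.52×(128−19) = 19 + 56.68 = 75.68 → 76
  G: 150 − 11.44 = 138.56 → 139
  B: 171 − 22.36 = 148.64 → 149
  → #4C8B95
84% tint:
  R: 19 + 0.84×(255−19) = 19 + 198.24 = 217.24 → 217
  G: 150 + 0.84×(255−150) = 150 + 88.2 = 238.2 → 238
  B: 171 + 70.56 = 241.56 → 242
  → #D9EEF2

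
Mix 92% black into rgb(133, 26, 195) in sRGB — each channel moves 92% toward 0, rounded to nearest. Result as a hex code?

#0B0210

A 92% shade moves each channel 92% toward 0:
  R: 133 − 122.36 = 10.64 → 11
  G: 26 − 23.92 = 2.08 → 2
  B: 195 − 179.4 = 15.6 → 16
rgb(11, 2, 16) = #0B0210.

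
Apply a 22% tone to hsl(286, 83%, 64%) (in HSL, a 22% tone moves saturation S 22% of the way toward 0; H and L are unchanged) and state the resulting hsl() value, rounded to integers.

hsl(286, 65%, 64%)

S moves 22% from 83 toward 0: 83 − 18.26 = 64.74 → 65.
H and L are unchanged.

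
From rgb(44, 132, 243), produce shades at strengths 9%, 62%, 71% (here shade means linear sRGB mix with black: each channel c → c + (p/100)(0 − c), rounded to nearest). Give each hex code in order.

#2878DD, #11325C, #0D2646

9%: (44 − 3.96 = 40.04→40, 132 − 11.88 = 120.12→120, 243 − 21.87 = 221.13→221) → #2878DD
62%: (44 − 27.28 = 16.72→17, 132 − 81.84 = 50.16→50, 243 − 150.66 = 92.34→92) → #11325C
71%: (44 − 31.24 = 12.76→13, 132 − 93.72 = 38.28→38, 243 − 172.53 = 70.47→70) → #0D2646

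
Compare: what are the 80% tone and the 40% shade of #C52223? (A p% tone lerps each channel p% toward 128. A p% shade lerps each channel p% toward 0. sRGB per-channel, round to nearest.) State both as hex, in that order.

#C52223 is rgb(197, 34, 35).
80% tone:
  R: 197 + 0.8×(128−197) = 197 − 55.2 = 141.8 → 142
  G: 34 + 75.2 = 109.2 → 109
  B: 35 + 0.8×(128−35) = 35 + 74.4 = 109.4 → 109
  → #8E6D6D
40% shade:
  R: 197 − 78.8 = 118.2 → 118
  G: 34 + 0.4×(0−34) = 34 − 13.6 = 20.4 → 20
  B: 35 + 0.4×(0−35) = 35 − 14 = 21 → 21
  → #761415

#8E6D6D, #761415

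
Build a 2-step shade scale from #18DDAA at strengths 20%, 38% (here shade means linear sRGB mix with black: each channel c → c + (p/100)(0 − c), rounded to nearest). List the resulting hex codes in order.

#13B188, #0F8969

#18DDAA is rgb(24, 221, 170).
20%: (24 − 4.8 = 19.2→19, 221 − 44.2 = 176.8→177, 170 − 34 = 136→136) → #13B188
38%: (24 − 9.12 = 14.88→15, 221 − 83.98 = 137.02→137, 170 − 64.6 = 105.4→105) → #0F8969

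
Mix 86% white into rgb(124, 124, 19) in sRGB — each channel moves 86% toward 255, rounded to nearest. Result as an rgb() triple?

Lerp each channel 86% toward 255:
  R: 124 + 112.66 = 236.66 → 237
  G: 124 + 112.66 = 236.66 → 237
  B: 19 + 0.86×(255−19) = 19 + 202.96 = 221.96 → 222

rgb(237, 237, 222)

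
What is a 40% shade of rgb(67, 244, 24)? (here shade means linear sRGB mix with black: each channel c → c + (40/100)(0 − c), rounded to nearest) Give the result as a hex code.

Per channel, c → c + 0.4(0 − c):
  R: 67 + 0.4×(0−67) = 67 − 26.8 = 40.2 → 40
  G: 244 + 0.4×(0−244) = 244 − 97.6 = 146.4 → 146
  B: 24 − 9.6 = 14.4 → 14
rgb(40, 146, 14) = #28920E.

#28920E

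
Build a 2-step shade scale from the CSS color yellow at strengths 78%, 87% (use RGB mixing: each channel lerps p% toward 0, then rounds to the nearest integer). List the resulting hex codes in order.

CSS yellow is rgb(255, 255, 0).
78%: (255 − 198.9 = 56.1→56, 255 − 198.9 = 56.1→56, 0→0) → #383800
87%: (255 − 221.85 = 33.15→33, 255 − 221.85 = 33.15→33, 0→0) → #212100

#383800, #212100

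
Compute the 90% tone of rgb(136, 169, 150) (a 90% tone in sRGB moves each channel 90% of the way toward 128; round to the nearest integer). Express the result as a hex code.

#818482

Per channel, c → c + 0.9(128 − c):
  R: 136 + 0.9×(128−136) = 136 − 7.2 = 128.8 → 129
  G: 169 + 0.9×(128−169) = 169 − 36.9 = 132.1 → 132
  B: 150 + 0.9×(128−150) = 150 − 19.8 = 130.2 → 130
rgb(129, 132, 130) = #818482.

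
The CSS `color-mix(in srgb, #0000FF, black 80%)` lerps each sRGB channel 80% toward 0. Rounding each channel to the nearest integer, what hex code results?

#0000FF is rgb(0, 0, 255).
An 80% shade moves each channel 80% toward 0:
  R: 0 + 0.8×(0−0) = 0 + 0 = 0 → 0
  G: 0 + 0 = 0 → 0
  B: 255 − 204 = 51 → 51
rgb(0, 0, 51) = #000033.

#000033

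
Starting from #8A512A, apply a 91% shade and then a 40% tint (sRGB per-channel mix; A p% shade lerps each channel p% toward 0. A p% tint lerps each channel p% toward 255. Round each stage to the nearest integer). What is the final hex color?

#6D6A68

#8A512A is rgb(138, 81, 42).
A 91% shade moves each channel 91% toward 0:
  R: 138 + 0.91×(0−138) = 138 − 125.58 = 12.42 → 12
  G: 81 + 0.91×(0−81) = 81 − 73.71 = 7.29 → 7
  B: 42 − 38.22 = 3.78 → 4
After the shade: rgb(12, 7, 4) = #0C0704.
Lerp each channel 40% toward 255:
  R: 12 + 0.4×(255−12) = 12 + 97.2 = 109.2 → 109
  G: 7 + 99.2 = 106.2 → 106
  B: 4 + 100.4 = 104.4 → 104
rgb(109, 106, 104) = #6D6A68.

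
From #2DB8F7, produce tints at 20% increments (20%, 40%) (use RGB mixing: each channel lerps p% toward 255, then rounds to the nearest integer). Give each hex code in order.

#57C6F9, #81D4FA

#2DB8F7 is rgb(45, 184, 247).
20%: (45 + 42 = 87→87, 184 + 14.2 = 198.2→198, 247 + 1.6 = 248.6→249) → #57C6F9
40%: (45 + 84 = 129→129, 184 + 28.4 = 212.4→212, 247 + 3.2 = 250.2→250) → #81D4FA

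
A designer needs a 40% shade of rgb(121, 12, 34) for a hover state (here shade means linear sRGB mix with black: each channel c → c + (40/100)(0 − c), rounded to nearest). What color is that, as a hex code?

#490714

A 40% shade moves each channel 40% toward 0:
  R: 121 + 0.4×(0−121) = 121 − 48.4 = 72.6 → 73
  G: 12 + 0.4×(0−12) = 12 − 4.8 = 7.2 → 7
  B: 34 + 0.4×(0−34) = 34 − 13.6 = 20.4 → 20
rgb(73, 7, 20) = #490714.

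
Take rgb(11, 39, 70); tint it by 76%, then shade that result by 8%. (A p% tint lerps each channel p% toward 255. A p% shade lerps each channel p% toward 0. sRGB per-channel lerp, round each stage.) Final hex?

#B4BBC2

Lerp each channel 76% toward 255:
  R: 11 + 185.44 = 196.44 → 196
  G: 39 + 0.76×(255−39) = 39 + 164.16 = 203.16 → 203
  B: 70 + 140.6 = 210.6 → 211
After the tint: rgb(196, 203, 211) = #C4CBD3.
Lerp each channel 8% toward 0:
  R: 196 + 0.08×(0−196) = 196 − 15.68 = 180.32 → 180
  G: 203 + 0.08×(0−203) = 203 − 16.24 = 186.76 → 187
  B: 211 − 16.88 = 194.12 → 194
rgb(180, 187, 194) = #B4BBC2.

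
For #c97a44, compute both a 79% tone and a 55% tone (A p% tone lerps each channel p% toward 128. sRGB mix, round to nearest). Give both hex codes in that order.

#c97a44 is rgb(201, 122, 68).
79% tone:
  R: 201 + 0.79×(128−201) = 201 − 57.67 = 143.33 → 143
  G: 122 + 4.74 = 126.74 → 127
  B: 68 + 47.4 = 115.4 → 115
  → #8f7f73
55% tone:
  R: 201 + 0.55×(128−201) = 201 − 40.15 = 160.85 → 161
  G: 122 + 0.55×(128−122) = 122 + 3.3 = 125.3 → 125
  B: 68 + 0.55×(128−68) = 68 + 33 = 101 → 101
  → #a17d65

#8f7f73, #a17d65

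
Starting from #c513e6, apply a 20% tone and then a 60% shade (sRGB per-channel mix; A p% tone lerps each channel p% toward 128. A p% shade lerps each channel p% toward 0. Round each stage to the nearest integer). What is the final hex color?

#c513e6 is rgb(197, 19, 230).
Per channel, c → c + 0.2(128 − c):
  R: 197 + 0.2×(128−197) = 197 − 13.8 = 183.2 → 183
  G: 19 + 0.2×(128−19) = 19 + 21.8 = 40.8 → 41
  B: 230 + 0.2×(128−230) = 230 − 20.4 = 209.6 → 210
After the tone: rgb(183, 41, 210) = #b729d2.
Lerp each channel 60% toward 0:
  R: 183 − 109.8 = 73.2 → 73
  G: 41 − 24.6 = 16.4 → 16
  B: 210 + 0.6×(0−210) = 210 − 126 = 84 → 84
rgb(73, 16, 84) = #491054.

#491054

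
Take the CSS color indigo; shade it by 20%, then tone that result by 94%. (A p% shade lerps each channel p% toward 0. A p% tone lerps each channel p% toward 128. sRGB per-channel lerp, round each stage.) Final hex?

#7c787f

CSS indigo is rgb(75, 0, 130).
A 20% shade moves each channel 20% toward 0:
  R: 75 − 15 = 60 → 60
  G: 0 + 0.2×(0−0) = 0 + 0 = 0 → 0
  B: 130 − 26 = 104 → 104
After the shade: rgb(60, 0, 104) = #3c0068.
Lerp each channel 94% toward 128:
  R: 60 + 0.94×(128−60) = 60 + 63.92 = 123.92 → 124
  G: 0 + 120.32 = 120.32 → 120
  B: 104 + 0.94×(128−104) = 104 + 22.56 = 126.56 → 127
rgb(124, 120, 127) = #7c787f.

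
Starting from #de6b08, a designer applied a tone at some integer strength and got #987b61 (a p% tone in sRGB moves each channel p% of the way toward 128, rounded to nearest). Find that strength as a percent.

74%

#de6b08 is rgb(222, 107, 8); #987b61 is rgb(152, 123, 97).
On the B channel (widest range): 97 ≈ 8 + (p/100)(128 − 8), so p ≈ 100×(97 − 8)/(128 − 8) = 8900/120 = 74.17.
p = 74 reproduces all three channels after rounding.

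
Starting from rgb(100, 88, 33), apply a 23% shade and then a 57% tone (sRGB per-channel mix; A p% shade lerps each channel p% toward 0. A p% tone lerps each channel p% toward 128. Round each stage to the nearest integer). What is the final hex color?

Per channel, c → c + 0.23(0 − c):
  R: 100 − 23 = 77 → 77
  G: 88 + 0.23×(0−88) = 88 − 20.24 = 67.76 → 68
  B: 33 + 0.23×(0−33) = 33 − 7.59 = 25.41 → 25
After the shade: rgb(77, 68, 25) = #4d4419.
A 57% tone moves each channel 57% toward 128:
  R: 77 + 0.57×(128−77) = 77 + 29.07 = 106.07 → 106
  G: 68 + 0.57×(128−68) = 68 + 34.2 = 102.2 → 102
  B: 25 + 58.71 = 83.71 → 84
rgb(106, 102, 84) = #6a6654.

#6a6654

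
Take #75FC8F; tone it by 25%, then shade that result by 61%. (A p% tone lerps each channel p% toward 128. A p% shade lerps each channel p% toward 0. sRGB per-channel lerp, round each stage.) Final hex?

#2F5636

#75FC8F is rgb(117, 252, 143).
Lerp each channel 25% toward 128:
  R: 117 + 0.25×(128−117) = 117 + 2.75 = 119.75 → 120
  G: 252 − 31 = 221 → 221
  B: 143 + 0.25×(128−143) = 143 − 3.75 = 139.25 → 139
After the tone: rgb(120, 221, 139) = #78DD8B.
A 61% shade moves each channel 61% toward 0:
  R: 120 − 73.2 = 46.8 → 47
  G: 221 − 134.81 = 86.19 → 86
  B: 139 − 84.79 = 54.21 → 54
rgb(47, 86, 54) = #2F5636.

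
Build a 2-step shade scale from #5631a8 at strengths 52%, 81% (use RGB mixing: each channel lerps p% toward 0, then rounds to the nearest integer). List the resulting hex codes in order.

#291851, #100920

#5631a8 is rgb(86, 49, 168).
52%: (86 − 44.72 = 41.28→41, 49 − 25.48 = 23.52→24, 168 − 87.36 = 80.64→81) → #291851
81%: (86 − 69.66 = 16.34→16, 49 − 39.69 = 9.31→9, 168 − 136.08 = 31.92→32) → #100920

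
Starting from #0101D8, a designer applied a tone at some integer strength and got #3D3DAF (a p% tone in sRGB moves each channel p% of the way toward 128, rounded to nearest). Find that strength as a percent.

#0101D8 is rgb(1, 1, 216); #3D3DAF is rgb(61, 61, 175).
On the R channel (widest range): 61 ≈ 1 + (p/100)(128 − 1), so p ≈ 100×(61 − 1)/(128 − 1) = 6000/127 = 47.24.
p = 47 reproduces all three channels after rounding.

47%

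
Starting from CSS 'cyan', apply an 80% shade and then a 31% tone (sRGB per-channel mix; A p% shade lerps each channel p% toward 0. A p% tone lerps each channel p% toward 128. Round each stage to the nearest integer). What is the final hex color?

#284b4b

CSS cyan is rgb(0, 255, 255).
Per channel, c → c + 0.8(0 − c):
  R: 0 + 0.8×(0−0) = 0 + 0 = 0 → 0
  G: 255 + 0.8×(0−255) = 255 − 204 = 51 → 51
  B: 255 − 204 = 51 → 51
After the shade: rgb(0, 51, 51) = #003333.
A 31% tone moves each channel 31% toward 128:
  R: 0 + 0.31×(128−0) = 0 + 39.68 = 39.68 → 40
  G: 51 + 23.87 = 74.87 → 75
  B: 51 + 23.87 = 74.87 → 75
rgb(40, 75, 75) = #284b4b.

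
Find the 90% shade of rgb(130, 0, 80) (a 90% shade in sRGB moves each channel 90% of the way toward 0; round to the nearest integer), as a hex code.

Lerp each channel 90% toward 0:
  R: 130 + 0.9×(0−130) = 130 − 117 = 13 → 13
  G: 0 + 0.9×(0−0) = 0 + 0 = 0 → 0
  B: 80 + 0.9×(0−80) = 80 − 72 = 8 → 8
rgb(13, 0, 8) = #0D0008.

#0D0008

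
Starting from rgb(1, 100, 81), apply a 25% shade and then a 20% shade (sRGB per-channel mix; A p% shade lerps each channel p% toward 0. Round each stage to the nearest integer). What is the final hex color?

Per channel, c → c + 0.25(0 − c):
  R: 1 + 0.25×(0−1) = 1 − 0.25 = 0.75 → 1
  G: 100 + 0.25×(0−100) = 100 − 25 = 75 → 75
  B: 81 − 20.25 = 60.75 → 61
After the shade: rgb(1, 75, 61) = #014B3D.
Per channel, c → c + 0.2(0 − c):
  R: 1 − 0.2 = 0.8 → 1
  G: 75 + 0.2×(0−75) = 75 − 15 = 60 → 60
  B: 61 − 12.2 = 48.8 → 49
rgb(1, 60, 49) = #013C31.

#013C31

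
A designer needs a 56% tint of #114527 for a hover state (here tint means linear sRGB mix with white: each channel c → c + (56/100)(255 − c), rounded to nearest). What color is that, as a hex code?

#96ADA0

#114527 is rgb(17, 69, 39).
Per channel, c → c + 0.56(255 − c):
  R: 17 + 133.28 = 150.28 → 150
  G: 69 + 104.16 = 173.16 → 173
  B: 39 + 120.96 = 159.96 → 160
rgb(150, 173, 160) = #96ADA0.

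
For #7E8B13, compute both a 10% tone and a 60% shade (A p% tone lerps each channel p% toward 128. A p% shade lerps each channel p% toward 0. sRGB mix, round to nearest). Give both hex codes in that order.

#7E8A1E, #323808

#7E8B13 is rgb(126, 139, 19).
10% tone:
  R: 126 + 0.1×(128−126) = 126 + 0.2 = 126.2 → 126
  G: 139 + 0.1×(128−139) = 139 − 1.1 = 137.9 → 138
  B: 19 + 10.9 = 29.9 → 30
  → #7E8A1E
60% shade:
  R: 126 + 0.6×(0−126) = 126 − 75.6 = 50.4 → 50
  G: 139 + 0.6×(0−139) = 139 − 83.4 = 55.6 → 56
  B: 19 + 0.6×(0−19) = 19 − 11.4 = 7.6 → 8
  → #323808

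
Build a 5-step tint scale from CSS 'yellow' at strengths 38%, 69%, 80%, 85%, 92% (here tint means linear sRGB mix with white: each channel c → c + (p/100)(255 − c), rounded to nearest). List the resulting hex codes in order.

#FFFF61, #FFFFB0, #FFFFCC, #FFFFD9, #FFFFEB

CSS yellow is rgb(255, 255, 0).
38%: (255→255, 255→255, 0 + 96.9 = 96.9→97) → #FFFF61
69%: (255→255, 255→255, 0 + 175.95 = 175.95→176) → #FFFFB0
80%: (255→255, 255→255, 0 + 204 = 204→204) → #FFFFCC
85%: (255→255, 255→255, 0 + 216.75 = 216.75→217) → #FFFFD9
92%: (255→255, 255→255, 0 + 234.6 = 234.6→235) → #FFFFEB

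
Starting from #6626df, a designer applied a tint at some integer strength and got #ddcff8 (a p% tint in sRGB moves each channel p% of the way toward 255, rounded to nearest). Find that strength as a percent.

78%

#6626df is rgb(102, 38, 223); #ddcff8 is rgb(221, 207, 248).
On the G channel (widest range): 207 ≈ 38 + (p/100)(255 − 38), so p ≈ 100×(207 − 38)/(255 − 38) = 16900/217 = 77.88.
p = 78 reproduces all three channels after rounding.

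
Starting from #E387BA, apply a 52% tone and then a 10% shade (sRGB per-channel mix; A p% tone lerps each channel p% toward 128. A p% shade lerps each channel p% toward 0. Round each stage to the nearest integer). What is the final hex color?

#9E768C

#E387BA is rgb(227, 135, 186).
Per channel, c → c + 0.52(128 − c):
  R: 227 + 0.52×(128−227) = 227 − 51.48 = 175.52 → 176
  G: 135 + 0.52×(128−135) = 135 − 3.64 = 131.36 → 131
  B: 186 − 30.16 = 155.84 → 156
After the tone: rgb(176, 131, 156) = #B0839C.
Lerp each channel 10% toward 0:
  R: 176 + 0.1×(0−176) = 176 − 17.6 = 158.4 → 158
  G: 131 + 0.1×(0−131) = 131 − 13.1 = 117.9 → 118
  B: 156 − 15.6 = 140.4 → 140
rgb(158, 118, 140) = #9E768C.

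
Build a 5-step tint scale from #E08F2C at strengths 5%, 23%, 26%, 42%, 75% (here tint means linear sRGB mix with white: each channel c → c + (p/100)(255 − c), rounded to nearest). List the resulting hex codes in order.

#E08F2C is rgb(224, 143, 44).
5%: (224 + 1.55 = 225.55→226, 143 + 5.6 = 148.6→149, 44 + 10.55 = 54.55→55) → #E29537
23%: (224 + 7.13 = 231.13→231, 143 + 25.76 = 168.76→169, 44 + 48.53 = 92.53→93) → #E7A95D
26%: (224 + 8.06 = 232.06→232, 143 + 29.12 = 172.12→172, 44 + 54.86 = 98.86→99) → #E8AC63
42%: (224 + 13.02 = 237.02→237, 143 + 47.04 = 190.04→190, 44 + 88.62 = 132.62→133) → #EDBE85
75%: (224 + 23.25 = 247.25→247, 143 + 84 = 227→227, 44 + 158.25 = 202.25→202) → #F7E3CA

#E29537, #E7A95D, #E8AC63, #EDBE85, #F7E3CA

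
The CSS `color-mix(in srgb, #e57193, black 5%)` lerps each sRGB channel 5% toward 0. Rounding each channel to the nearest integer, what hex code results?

#da6b8c

#e57193 is rgb(229, 113, 147).
Lerp each channel 5% toward 0:
  R: 229 + 0.05×(0−229) = 229 − 11.45 = 217.55 → 218
  G: 113 + 0.05×(0−113) = 113 − 5.65 = 107.35 → 107
  B: 147 + 0.05×(0−147) = 147 − 7.35 = 139.65 → 140
rgb(218, 107, 140) = #da6b8c.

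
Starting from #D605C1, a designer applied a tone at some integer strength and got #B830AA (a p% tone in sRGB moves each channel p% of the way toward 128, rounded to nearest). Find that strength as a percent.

35%

#D605C1 is rgb(214, 5, 193); #B830AA is rgb(184, 48, 170).
On the G channel (widest range): 48 ≈ 5 + (p/100)(128 − 5), so p ≈ 100×(48 − 5)/(128 − 5) = 4300/123 = 34.96.
p = 35 reproduces all three channels after rounding.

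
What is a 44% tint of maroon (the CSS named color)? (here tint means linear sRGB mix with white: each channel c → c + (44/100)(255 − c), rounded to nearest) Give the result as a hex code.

CSS maroon is rgb(128, 0, 0).
Per channel, c → c + 0.44(255 − c):
  R: 128 + 55.88 = 183.88 → 184
  G: 0 + 0.44×(255−0) = 0 + 112.2 = 112.2 → 112
  B: 0 + 0.44×(255−0) = 0 + 112.2 = 112.2 → 112
rgb(184, 112, 112) = #b87070.

#b87070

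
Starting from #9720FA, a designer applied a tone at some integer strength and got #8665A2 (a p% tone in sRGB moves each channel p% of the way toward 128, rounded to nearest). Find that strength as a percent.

#9720FA is rgb(151, 32, 250); #8665A2 is rgb(134, 101, 162).
On the B channel (widest range): 162 ≈ 250 + (p/100)(128 − 250), so p ≈ 100×(162 − 250)/(128 − 250) = -8800/-122 = 72.13.
p = 72 reproduces all three channels after rounding.

72%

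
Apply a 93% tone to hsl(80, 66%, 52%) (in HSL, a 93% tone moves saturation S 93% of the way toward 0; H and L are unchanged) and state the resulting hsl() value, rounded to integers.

S moves 93% from 66 toward 0: 66 − 61.38 = 4.62 → 5.
H and L are unchanged.

hsl(80, 5%, 52%)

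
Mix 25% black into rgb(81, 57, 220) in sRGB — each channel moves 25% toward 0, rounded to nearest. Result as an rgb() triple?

A 25% shade moves each channel 25% toward 0:
  R: 81 + 0.25×(0−81) = 81 − 20.25 = 60.75 → 61
  G: 57 + 0.25×(0−57) = 57 − 14.25 = 42.75 → 43
  B: 220 − 55 = 165 → 165

rgb(61, 43, 165)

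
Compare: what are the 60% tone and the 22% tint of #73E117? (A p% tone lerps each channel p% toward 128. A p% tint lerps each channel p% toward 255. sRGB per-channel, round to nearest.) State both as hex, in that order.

#73E117 is rgb(115, 225, 23).
60% tone:
  R: 115 + 0.6×(128−115) = 115 + 7.8 = 122.8 → 123
  G: 225 − 58.2 = 166.8 → 167
  B: 23 + 63 = 86 → 86
  → #7BA756
22% tint:
  R: 115 + 0.22×(255−115) = 115 + 30.8 = 145.8 → 146
  G: 225 + 6.6 = 231.6 → 232
  B: 23 + 51.04 = 74.04 → 74
  → #92E84A

#7BA756, #92E84A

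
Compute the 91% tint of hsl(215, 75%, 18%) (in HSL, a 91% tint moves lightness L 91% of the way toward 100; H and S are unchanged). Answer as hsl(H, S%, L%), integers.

hsl(215, 75%, 93%)

L moves 91% from 18 toward 100: 18 + 74.62 = 92.62 → 93.
H and S are unchanged.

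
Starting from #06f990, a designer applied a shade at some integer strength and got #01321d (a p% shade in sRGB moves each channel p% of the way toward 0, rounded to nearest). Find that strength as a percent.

80%

#06f990 is rgb(6, 249, 144); #01321d is rgb(1, 50, 29).
On the G channel (widest range): 50 ≈ 249 + (p/100)(0 − 249), so p ≈ 100×(50 − 249)/(0 − 249) = -19900/-249 = 79.92.
p = 80 reproduces all three channels after rounding.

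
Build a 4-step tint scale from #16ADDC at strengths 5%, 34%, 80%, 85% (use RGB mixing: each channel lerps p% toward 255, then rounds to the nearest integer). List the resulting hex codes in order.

#22B1DE, #65C9E8, #D0EFF8, #DCF3FA

#16ADDC is rgb(22, 173, 220).
5%: (22 + 11.65 = 33.65→34, 173 + 4.1 = 177.1→177, 220 + 1.75 = 221.75→222) → #22B1DE
34%: (22 + 79.22 = 101.22→101, 173 + 27.88 = 200.88→201, 220 + 11.9 = 231.9→232) → #65C9E8
80%: (22 + 186.4 = 208.4→208, 173 + 65.6 = 238.6→239, 220 + 28 = 248→248) → #D0EFF8
85%: (22 + 198.05 = 220.05→220, 173 + 69.7 = 242.7→243, 220 + 29.75 = 249.75→250) → #DCF3FA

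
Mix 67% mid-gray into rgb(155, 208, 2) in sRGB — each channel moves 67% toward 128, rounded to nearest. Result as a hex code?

#899a56

Lerp each channel 67% toward 128:
  R: 155 − 18.09 = 136.91 → 137
  G: 208 − 53.6 = 154.4 → 154
  B: 2 + 0.67×(128−2) = 2 + 84.42 = 86.42 → 86
rgb(137, 154, 86) = #899a56.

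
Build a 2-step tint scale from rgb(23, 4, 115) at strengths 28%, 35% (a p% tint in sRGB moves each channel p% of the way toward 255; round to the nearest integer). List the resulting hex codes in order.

#584A9A, #685CA4

28%: (23 + 64.96 = 87.96→88, 4 + 70.28 = 74.28→74, 115 + 39.2 = 154.2→154) → #584A9A
35%: (23 + 81.2 = 104.2→104, 4 + 87.85 = 91.85→92, 115 + 49 = 164→164) → #685CA4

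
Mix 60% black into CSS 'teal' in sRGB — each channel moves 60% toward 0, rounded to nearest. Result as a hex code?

CSS teal is rgb(0, 128, 128).
A 60% shade moves each channel 60% toward 0:
  R: 0 + 0 = 0 → 0
  G: 128 + 0.6×(0−128) = 128 − 76.8 = 51.2 → 51
  B: 128 − 76.8 = 51.2 → 51
rgb(0, 51, 51) = #003333.

#003333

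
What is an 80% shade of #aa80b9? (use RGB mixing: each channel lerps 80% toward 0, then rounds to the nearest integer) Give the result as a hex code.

#aa80b9 is rgb(170, 128, 185).
An 80% shade moves each channel 80% toward 0:
  R: 170 − 136 = 34 → 34
  G: 128 − 102.4 = 25.6 → 26
  B: 185 + 0.8×(0−185) = 185 − 148 = 37 → 37
rgb(34, 26, 37) = #221a25.

#221a25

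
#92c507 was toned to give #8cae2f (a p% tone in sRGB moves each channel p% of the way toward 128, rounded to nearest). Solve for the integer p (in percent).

#92c507 is rgb(146, 197, 7); #8cae2f is rgb(140, 174, 47).
On the B channel (widest range): 47 ≈ 7 + (p/100)(128 − 7), so p ≈ 100×(47 − 7)/(128 − 7) = 4000/121 = 33.06.
p = 33 reproduces all three channels after rounding.

33%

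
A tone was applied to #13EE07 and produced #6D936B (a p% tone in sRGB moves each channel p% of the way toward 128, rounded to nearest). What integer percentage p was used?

83%

#13EE07 is rgb(19, 238, 7); #6D936B is rgb(109, 147, 107).
On the B channel (widest range): 107 ≈ 7 + (p/100)(128 − 7), so p ≈ 100×(107 − 7)/(128 − 7) = 10000/121 = 82.64.
p = 83 reproduces all three channels after rounding.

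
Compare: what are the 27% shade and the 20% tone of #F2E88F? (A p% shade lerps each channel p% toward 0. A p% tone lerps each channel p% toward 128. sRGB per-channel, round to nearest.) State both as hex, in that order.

#F2E88F is rgb(242, 232, 143).
27% shade:
  R: 242 + 0.27×(0−242) = 242 − 65.34 = 176.66 → 177
  G: 232 + 0.27×(0−232) = 232 − 62.64 = 169.36 → 169
  B: 143 + 0.27×(0−143) = 143 − 38.61 = 104.39 → 104
  → #B1A968
20% tone:
  R: 242 − 22.8 = 219.2 → 219
  G: 232 + 0.2×(128−232) = 232 − 20.8 = 211.2 → 211
  B: 143 + 0.2×(128−143) = 143 − 3 = 140 → 140
  → #DBD38C

#B1A968, #DBD38C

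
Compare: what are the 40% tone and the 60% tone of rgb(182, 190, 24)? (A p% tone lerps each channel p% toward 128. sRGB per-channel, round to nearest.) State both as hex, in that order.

#a0a542, #969956

40% tone:
  R: 182 + 0.4×(128−182) = 182 − 21.6 = 160.4 → 160
  G: 190 + 0.4×(128−190) = 190 − 24.8 = 165.2 → 165
  B: 24 + 0.4×(128−24) = 24 + 41.6 = 65.6 → 66
  → #a0a542
60% tone:
  R: 182 − 32.4 = 149.6 → 150
  G: 190 + 0.6×(128−190) = 190 − 37.2 = 152.8 → 153
  B: 24 + 62.4 = 86.4 → 86
  → #969956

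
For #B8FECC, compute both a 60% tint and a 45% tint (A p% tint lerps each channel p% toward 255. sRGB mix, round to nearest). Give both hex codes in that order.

#B8FECC is rgb(184, 254, 204).
60% tint:
  R: 184 + 0.6×(255−184) = 184 + 42.6 = 226.6 → 227
  G: 254 + 0.6×(255−254) = 254 + 0.6 = 254.6 → 255
  B: 204 + 0.6×(255−204) = 204 + 30.6 = 234.6 → 235
  → #E3FFEB
45% tint:
  R: 184 + 0.45×(255−184) = 184 + 31.95 = 215.95 → 216
  G: 254 + 0.45 = 254.45 → 254
  B: 204 + 0.45×(255−204) = 204 + 22.95 = 226.95 → 227
  → #D8FEE3

#E3FFEB, #D8FEE3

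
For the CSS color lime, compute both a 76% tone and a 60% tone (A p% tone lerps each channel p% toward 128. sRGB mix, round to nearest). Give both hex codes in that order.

CSS lime is rgb(0, 255, 0).
76% tone:
  R: 0 + 0.76×(128−0) = 0 + 97.28 = 97.28 → 97
  G: 255 + 0.76×(128−255) = 255 − 96.52 = 158.48 → 158
  B: 0 + 97.28 = 97.28 → 97
  → #619e61
60% tone:
  R: 0 + 76.8 = 76.8 → 77
  G: 255 − 76.2 = 178.8 → 179
  B: 0 + 0.6×(128−0) = 0 + 76.8 = 76.8 → 77
  → #4db34d

#619e61, #4db34d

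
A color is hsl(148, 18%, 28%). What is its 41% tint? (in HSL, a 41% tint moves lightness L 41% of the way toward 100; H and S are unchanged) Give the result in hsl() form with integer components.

hsl(148, 18%, 58%)

L moves 41% from 28 toward 100: 28 + 29.52 = 57.52 → 58.
H and S are unchanged.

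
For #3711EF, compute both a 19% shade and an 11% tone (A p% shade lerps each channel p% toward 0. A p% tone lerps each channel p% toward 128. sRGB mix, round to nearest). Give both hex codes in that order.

#3711EF is rgb(55, 17, 239).
19% shade:
  R: 55 + 0.19×(0−55) = 55 − 10.45 = 44.55 → 45
  G: 17 + 0.19×(0−17) = 17 − 3.23 = 13.77 → 14
  B: 239 − 45.41 = 193.59 → 194
  → #2D0EC2
11% tone:
  R: 55 + 8.03 = 63.03 → 63
  G: 17 + 0.11×(128−17) = 17 + 12.21 = 29.21 → 29
  B: 239 + 0.11×(128−239) = 239 − 12.21 = 226.79 → 227
  → #3F1DE3

#2D0EC2, #3F1DE3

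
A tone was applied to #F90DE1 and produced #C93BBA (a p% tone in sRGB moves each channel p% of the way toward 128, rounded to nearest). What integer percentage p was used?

40%

#F90DE1 is rgb(249, 13, 225); #C93BBA is rgb(201, 59, 186).
On the R channel (widest range): 201 ≈ 249 + (p/100)(128 − 249), so p ≈ 100×(201 − 249)/(128 − 249) = -4800/-121 = 39.67.
p = 40 reproduces all three channels after rounding.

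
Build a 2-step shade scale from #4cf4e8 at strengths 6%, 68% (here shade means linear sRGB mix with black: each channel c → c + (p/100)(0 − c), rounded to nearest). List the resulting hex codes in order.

#47e5da, #184e4a

#4cf4e8 is rgb(76, 244, 232).
6%: (76 − 4.56 = 71.44→71, 244 − 14.64 = 229.36→229, 232 − 13.92 = 218.08→218) → #47e5da
68%: (76 − 51.68 = 24.32→24, 244 − 165.92 = 78.08→78, 232 − 157.76 = 74.24→74) → #184e4a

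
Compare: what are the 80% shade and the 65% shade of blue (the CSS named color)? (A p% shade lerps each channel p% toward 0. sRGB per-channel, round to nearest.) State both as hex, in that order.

#000033, #000059

CSS blue is rgb(0, 0, 255).
80% shade:
  R: 0 + 0 = 0 → 0
  G: 0 + 0.8×(0−0) = 0 + 0 = 0 → 0
  B: 255 + 0.8×(0−255) = 255 − 204 = 51 → 51
  → #000033
65% shade:
  R: 0 + 0.65×(0−0) = 0 + 0 = 0 → 0
  G: 0 + 0 = 0 → 0
  B: 255 + 0.65×(0−255) = 255 − 165.75 = 89.25 → 89
  → #000059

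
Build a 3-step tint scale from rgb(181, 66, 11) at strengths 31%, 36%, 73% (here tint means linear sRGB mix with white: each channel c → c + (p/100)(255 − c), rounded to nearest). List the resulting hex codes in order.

31%: (181 + 22.94 = 203.94→204, 66 + 58.59 = 124.59→125, 11 + 75.64 = 86.64→87) → #cc7d57
36%: (181 + 26.64 = 207.64→208, 66 + 68.04 = 134.04→134, 11 + 87.84 = 98.84→99) → #d08663
73%: (181 + 54.02 = 235.02→235, 66 + 137.97 = 203.97→204, 11 + 178.12 = 189.12→189) → #ebccbd

#cc7d57, #d08663, #ebccbd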